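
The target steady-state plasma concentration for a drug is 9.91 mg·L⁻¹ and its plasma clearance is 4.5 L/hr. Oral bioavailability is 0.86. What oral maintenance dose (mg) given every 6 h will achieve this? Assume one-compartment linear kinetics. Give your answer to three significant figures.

D = CL × Css × τ / F = 4.500 × 9.91 × 6 / 0.86 = 311.1 mg

311 mg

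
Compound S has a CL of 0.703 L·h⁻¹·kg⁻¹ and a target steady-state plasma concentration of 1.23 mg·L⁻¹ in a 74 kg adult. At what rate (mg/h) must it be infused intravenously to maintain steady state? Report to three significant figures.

CL = 0.703 L·h⁻¹·kg⁻¹ × 74 kg = 52.02 L/h
Rate = CL × Css = 52.02 × 1.23 = 63.98 mg/h

64.0 mg/h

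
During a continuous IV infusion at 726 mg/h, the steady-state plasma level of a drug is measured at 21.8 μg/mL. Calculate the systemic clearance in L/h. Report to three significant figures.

33.3 L/h

At steady state, infusion rate = CL × Css, so CL = rate / Css.
CL = 726 / 21.8 = 33.30 L/h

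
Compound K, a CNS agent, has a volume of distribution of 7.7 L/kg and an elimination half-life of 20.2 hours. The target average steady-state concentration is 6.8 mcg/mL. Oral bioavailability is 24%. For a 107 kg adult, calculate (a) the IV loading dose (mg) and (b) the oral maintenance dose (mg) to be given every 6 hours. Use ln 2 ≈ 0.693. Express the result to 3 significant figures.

Total Vd = 7.7 × 107 = 823.9 L
LD = Vd × C = 823.9 × 6.8 = 5603 mg
CL = 0.693 × Vd / t½ = 0.693 × 823.9 / 20.2 = 28.27 L/h
D = CL × Css × τ / F = 28.27 × 6.8 × 6 / 0.24 = 4806 mg

(a) 5600 mg; (b) 4810 mg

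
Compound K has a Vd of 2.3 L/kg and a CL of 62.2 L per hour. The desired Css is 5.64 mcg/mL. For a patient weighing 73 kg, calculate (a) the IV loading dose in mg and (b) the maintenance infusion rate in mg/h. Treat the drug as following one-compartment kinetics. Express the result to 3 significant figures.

Vd(total) = 73 kg × 2.3 L/kg = 167.9 L
Loading dose = Vd × C = 167.9 × 5.64 = 947.0 mg
Infusion rate = 62.20 L/h × 5.64 mg/L = 350.8 mg/h

(a) 947 mg; (b) 351 mg/h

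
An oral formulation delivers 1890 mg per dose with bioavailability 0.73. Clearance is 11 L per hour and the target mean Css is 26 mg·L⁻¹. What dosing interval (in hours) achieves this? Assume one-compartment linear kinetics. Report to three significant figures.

F·D/τ = CL·Css → τ = F·D / (CL·Css).
τ = 0.73 × 1890 / (11 × 26) = 4.824 h

4.82 h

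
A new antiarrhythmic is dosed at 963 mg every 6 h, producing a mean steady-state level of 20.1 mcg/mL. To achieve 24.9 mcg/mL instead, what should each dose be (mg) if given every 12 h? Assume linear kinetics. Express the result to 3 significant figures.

With linear kinetics, Css is proportional to dose rate (D/τ) at fixed clearance.
D₂ = D₁ × (Css,target / Css,current) × (τ₂/τ₁) = 963 × (24.9/20.1) × (12/6) = 2386 mg

2390 mg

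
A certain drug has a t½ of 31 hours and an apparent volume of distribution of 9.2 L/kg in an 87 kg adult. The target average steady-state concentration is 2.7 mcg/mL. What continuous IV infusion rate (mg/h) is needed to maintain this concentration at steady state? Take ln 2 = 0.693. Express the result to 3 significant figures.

Vd = 9.2 L/kg × 87 kg = 800.4 L
CL = 0.693 × Vd / t½ = 0.693 × 800.4 / 31 = 17.89 L/h
Infusion rate = CL × Css = 17.89 × 2.7 = 48.30 mg/h

48.3 mg/h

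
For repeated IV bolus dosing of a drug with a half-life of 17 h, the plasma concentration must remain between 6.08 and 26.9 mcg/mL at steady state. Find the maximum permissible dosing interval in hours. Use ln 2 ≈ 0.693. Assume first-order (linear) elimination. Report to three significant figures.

k = 0.693 / t½ = 0.693 / 17 = 0.04076 h⁻¹
Between IV bolus doses, concentration decays as C = C₀·e^(−kτ), so C_peak/C_trough = e^(kτ).
τ_max = ln(C_peak/C_trough) / k = ln(26.9/6.08) / 0.04076 = 1.487 / 0.04076 = 36.48 h

36.5 h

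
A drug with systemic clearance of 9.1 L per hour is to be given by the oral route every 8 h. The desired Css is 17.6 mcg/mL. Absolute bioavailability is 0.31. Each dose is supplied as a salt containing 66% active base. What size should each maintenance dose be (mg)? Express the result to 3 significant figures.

At steady state, dose per interval replaces the amount cleared in that interval: F·S·D/τ = CL·Css.
D = CL × Css × τ / F / S = 9.100 × 17.6 × 8 / 0.31 / 0.66 = 6262 mg

6260 mg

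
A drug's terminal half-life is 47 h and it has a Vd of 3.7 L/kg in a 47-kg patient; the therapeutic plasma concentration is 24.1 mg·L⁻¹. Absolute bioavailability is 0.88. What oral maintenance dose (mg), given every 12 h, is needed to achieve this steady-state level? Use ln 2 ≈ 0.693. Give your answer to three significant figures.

843 mg

Total Vd = 3.7 × 47 = 173.9 L
CL = 0.693 × Vd / t½ = 0.693 × 173.9 / 47 = 2.564 L/h
D = CL × Css × τ / F = 2.564 × 24.1 × 12 / 0.88 = 842.6 mg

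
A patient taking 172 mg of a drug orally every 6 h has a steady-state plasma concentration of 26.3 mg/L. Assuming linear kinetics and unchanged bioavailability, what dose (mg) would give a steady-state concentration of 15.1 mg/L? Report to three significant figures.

98.8 mg

For first-order elimination, Css ∝ F·D/(CL·τ); F and CL are unchanged, so Css ∝ D/τ.
D₂ = D₁ × (Css,target / Css,current) = 172 × 15.1/26.3 = 98.75 mg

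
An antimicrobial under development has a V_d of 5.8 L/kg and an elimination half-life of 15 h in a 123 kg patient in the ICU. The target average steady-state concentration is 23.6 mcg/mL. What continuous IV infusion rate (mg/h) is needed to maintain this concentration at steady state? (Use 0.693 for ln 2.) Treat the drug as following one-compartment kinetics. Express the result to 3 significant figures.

778 mg/h

Vd = 5.8 L/kg × 123 kg = 713.4 L
CL = 0.693 × Vd / t½ = 0.693 × 713.4 / 15 = 32.96 L/h
Infusion rate = CL × Css = 32.96 × 23.6 = 777.9 mg/h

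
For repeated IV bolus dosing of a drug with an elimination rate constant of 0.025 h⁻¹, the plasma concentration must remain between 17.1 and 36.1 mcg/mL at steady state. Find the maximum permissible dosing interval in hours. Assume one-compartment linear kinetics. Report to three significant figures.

Between IV bolus doses, concentration decays as C = C₀·e^(−kτ), so C_peak/C_trough = e^(kτ).
τ_max = ln(C_peak/C_trough) / k = ln(36.1/17.1) / 0.02500 = 0.7472 / 0.02500 = 29.89 h

29.9 h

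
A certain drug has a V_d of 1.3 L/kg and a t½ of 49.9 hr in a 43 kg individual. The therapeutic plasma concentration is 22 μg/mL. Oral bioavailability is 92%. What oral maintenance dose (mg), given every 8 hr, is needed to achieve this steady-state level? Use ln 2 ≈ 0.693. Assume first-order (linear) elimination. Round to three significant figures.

Vd = 1.3 L/kg × 43 kg = 55.90 L
CL = 0.693 × Vd / t½ = 0.693 × 55.90 / 49.9 = 0.7763 L/h
D = CL × Css × τ / F = 0.7763 × 22 × 8 / 0.92 = 148.5 mg

149 mg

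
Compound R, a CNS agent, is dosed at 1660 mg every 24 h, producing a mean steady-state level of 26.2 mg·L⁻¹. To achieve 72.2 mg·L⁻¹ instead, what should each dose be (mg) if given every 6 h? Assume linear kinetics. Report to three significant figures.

1140 mg

With linear kinetics, Css is proportional to dose rate (D/τ) at fixed clearance.
D₂ = D₁ × (Css,target / Css,current) × (τ₂/τ₁) = 1660 × (72.2/26.2) × (6/24) = 1144 mg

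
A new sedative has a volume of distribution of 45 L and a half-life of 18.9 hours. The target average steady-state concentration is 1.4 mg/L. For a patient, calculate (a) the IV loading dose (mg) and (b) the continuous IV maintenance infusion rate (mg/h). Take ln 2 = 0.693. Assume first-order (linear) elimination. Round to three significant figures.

LD = Vd × C = 45.00 × 1.4 = 63.00 mg
CL = 0.693 × Vd / t½ = 0.693 × 45.00 / 18.9 = 1.650 L/h
Infusion rate = CL × Css = 1.650 × 1.4 = 2.310 mg/h

(a) 63.0 mg; (b) 2.31 mg/h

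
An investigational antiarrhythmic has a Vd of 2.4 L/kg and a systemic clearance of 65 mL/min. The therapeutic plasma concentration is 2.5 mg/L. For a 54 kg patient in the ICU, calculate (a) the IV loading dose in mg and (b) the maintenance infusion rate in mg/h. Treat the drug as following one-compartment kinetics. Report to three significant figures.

Vd = 2.4 L/kg × 54 kg = 129.6 L
Loading dose = Vd × C = 129.6 × 2.5 = 324.0 mg
Convert clearance: 65 mL/min × 60 min/h ÷ 1000 mL/L = 3.900 L/h
Infusion rate = 3.900 L/h × 2.5 mg/L = 9.750 mg/h

(a) 324 mg; (b) 9.75 mg/h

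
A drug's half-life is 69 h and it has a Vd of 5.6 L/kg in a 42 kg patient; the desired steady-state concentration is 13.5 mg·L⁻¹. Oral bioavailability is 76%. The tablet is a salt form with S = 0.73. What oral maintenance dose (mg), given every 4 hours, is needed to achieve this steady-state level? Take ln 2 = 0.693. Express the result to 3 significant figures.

230 mg

Vd(total) = 42 kg × 5.6 L/kg = 235.2 L
CL = ln 2 · Vd / t½ = 0.693 × 235.2 / 69 = 2.362 L/h
D = CL × Css × τ / F / S = 2.362 × 13.5 × 4 / 0.76 / 0.73 = 229.9 mg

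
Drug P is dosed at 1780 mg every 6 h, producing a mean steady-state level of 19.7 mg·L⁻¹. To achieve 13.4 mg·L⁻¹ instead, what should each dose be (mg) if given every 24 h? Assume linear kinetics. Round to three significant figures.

With linear kinetics, Css is proportional to dose rate (D/τ) at fixed clearance.
D₂ = D₁ × (Css,target / Css,current) × (τ₂/τ₁) = 1780 × (13.4/19.7) × (24/6) = 4843 mg

4840 mg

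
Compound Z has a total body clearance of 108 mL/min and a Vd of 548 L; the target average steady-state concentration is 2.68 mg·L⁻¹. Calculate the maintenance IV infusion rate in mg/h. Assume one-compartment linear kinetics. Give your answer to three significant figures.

CL = 108 mL/min = 108 × 0.06 = 6.480 L/h
Rate = CL × Css = 6.480 × 2.68 = 17.37 mg/h

17.4 mg/h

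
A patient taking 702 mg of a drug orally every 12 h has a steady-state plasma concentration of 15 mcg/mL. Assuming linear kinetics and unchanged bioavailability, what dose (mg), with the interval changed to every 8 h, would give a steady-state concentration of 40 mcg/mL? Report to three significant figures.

For first-order elimination, Css ∝ F·D/(CL·τ); F and CL are unchanged, so Css ∝ D/τ.
D₂ = D₁ × (Css,target / Css,current) × (τ₂/τ₁) = 702 × (40/15) × (8/12) = 1248 mg

1250 mg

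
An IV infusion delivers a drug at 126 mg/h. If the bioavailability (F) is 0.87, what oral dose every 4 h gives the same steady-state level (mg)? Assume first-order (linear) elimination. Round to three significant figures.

579 mg

To maintain the same Css, the systemic dosing rate must be unchanged: F·D/τ = infusion rate.
D = rate × τ / F = 126 × 4 / 0.87 = 579.3 mg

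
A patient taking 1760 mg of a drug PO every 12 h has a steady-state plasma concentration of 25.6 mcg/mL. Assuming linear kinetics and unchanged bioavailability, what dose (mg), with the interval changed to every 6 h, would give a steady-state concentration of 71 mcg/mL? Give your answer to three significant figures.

With linear kinetics, Css is proportional to dose rate (D/τ) at fixed clearance.
D₂ = D₁ × (Css,target / Css,current) × (τ₂/τ₁) = 1760 × (71/25.6) × (6/12) = 2441 mg

2440 mg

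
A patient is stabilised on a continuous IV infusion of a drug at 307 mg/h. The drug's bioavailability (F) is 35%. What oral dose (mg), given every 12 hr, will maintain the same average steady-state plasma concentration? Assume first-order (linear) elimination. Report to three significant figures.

To maintain the same Css, the systemic dosing rate must be unchanged: F·D/τ = infusion rate.
D = rate × τ / F = 307 × 12 / 0.35 = 10530 mg

10500 mg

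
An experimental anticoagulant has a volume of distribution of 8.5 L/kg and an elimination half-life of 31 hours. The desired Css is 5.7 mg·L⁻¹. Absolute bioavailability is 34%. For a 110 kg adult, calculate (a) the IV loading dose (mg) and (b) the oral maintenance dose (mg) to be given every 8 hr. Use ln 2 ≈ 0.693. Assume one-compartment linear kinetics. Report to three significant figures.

Vd = 8.5 L/kg × 110 kg = 935.0 L
LD = Vd × C = 935.0 × 5.7 = 5330 mg
CL = 0.693 × Vd / t½ = 0.693 × 935.0 / 31 = 20.90 L/h
D = CL × Css × τ / F = 20.90 × 5.7 × 8 / 0.34 = 2803 mg

(a) 5330 mg; (b) 2800 mg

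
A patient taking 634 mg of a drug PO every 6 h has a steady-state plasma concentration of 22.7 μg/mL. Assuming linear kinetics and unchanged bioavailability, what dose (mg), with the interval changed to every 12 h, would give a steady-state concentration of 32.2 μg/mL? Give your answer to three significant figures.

1800 mg

For first-order elimination, Css ∝ F·D/(CL·τ); F and CL are unchanged, so Css ∝ D/τ.
D₂ = D₁ × (Css,target / Css,current) × (τ₂/τ₁) = 634 × (32.2/22.7) × (12/6) = 1799 mg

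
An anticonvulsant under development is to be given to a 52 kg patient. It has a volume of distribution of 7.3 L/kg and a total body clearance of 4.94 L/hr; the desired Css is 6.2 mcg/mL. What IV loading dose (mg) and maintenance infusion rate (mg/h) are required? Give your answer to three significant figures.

Vd = 7.3 L/kg × 52 kg = 379.6 L
Loading dose = Vd × C = 379.6 × 6.2 = 2354 mg
Maintenance: replace elimination → rate = CL × Css = 4.940 × 6.2 = 30.63 mg/h

(a) 2350 mg; (b) 30.6 mg/h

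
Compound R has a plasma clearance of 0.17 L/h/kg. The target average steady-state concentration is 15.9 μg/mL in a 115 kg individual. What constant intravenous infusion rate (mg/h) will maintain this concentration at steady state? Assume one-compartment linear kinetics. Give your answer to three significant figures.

CL = 0.17 L/h/kg × 115 kg = 19.55 L/h
R₀ = 19.55 × 15.9 = 310.8 mg/h

311 mg/h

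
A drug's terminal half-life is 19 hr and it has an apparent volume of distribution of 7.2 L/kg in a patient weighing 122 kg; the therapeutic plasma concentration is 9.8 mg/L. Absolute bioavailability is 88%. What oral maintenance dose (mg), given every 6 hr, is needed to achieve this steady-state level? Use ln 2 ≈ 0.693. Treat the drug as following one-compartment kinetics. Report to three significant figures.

Vd = 7.2 L/kg × 122 kg = 878.4 L
k = 0.693/19 = 0.03647 h⁻¹, so CL = k·Vd = 0.03647 × 878.4 = 32.04 L/h
D = CL × Css × τ / F = 32.04 × 9.8 × 6 / 0.88 = 2141 mg

2140 mg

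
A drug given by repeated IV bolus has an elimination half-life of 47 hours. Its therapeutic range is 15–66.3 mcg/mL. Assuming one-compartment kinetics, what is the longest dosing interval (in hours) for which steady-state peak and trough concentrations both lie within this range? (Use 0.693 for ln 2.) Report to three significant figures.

101 h

k = 0.693 / t½ = 0.693 / 47 = 0.01474 h⁻¹
Between IV bolus doses, concentration decays as C = C₀·e^(−kτ), so C_peak/C_trough = e^(kτ).
τ_max = ln(C_peak/C_trough) / k = ln(66.3/15) / 0.01474 = 1.486 / 0.01474 = 100.8 h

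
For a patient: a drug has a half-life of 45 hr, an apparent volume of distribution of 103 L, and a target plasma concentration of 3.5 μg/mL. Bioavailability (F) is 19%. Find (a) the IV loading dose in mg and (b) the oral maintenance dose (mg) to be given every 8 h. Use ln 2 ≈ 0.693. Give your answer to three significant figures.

(a) 361 mg; (b) 234 mg

LD = Vd × C = 103.0 × 3.5 = 360.5 mg
CL = 0.693 × Vd / t½ = 0.693 × 103.0 / 45 = 1.586 L/h
D = CL × Css × τ / F = 1.586 × 3.5 × 8 / 0.19 = 233.7 mg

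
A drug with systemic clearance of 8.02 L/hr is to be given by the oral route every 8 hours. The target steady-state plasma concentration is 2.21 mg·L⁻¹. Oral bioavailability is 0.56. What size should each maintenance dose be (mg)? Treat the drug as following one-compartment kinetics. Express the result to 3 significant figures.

At steady state, dose per interval replaces the amount cleared in that interval: F·D/τ = CL·Css.
D = CL × Css × τ / F = 8.020 × 2.21 × 8 / 0.56 = 253.2 mg

253 mg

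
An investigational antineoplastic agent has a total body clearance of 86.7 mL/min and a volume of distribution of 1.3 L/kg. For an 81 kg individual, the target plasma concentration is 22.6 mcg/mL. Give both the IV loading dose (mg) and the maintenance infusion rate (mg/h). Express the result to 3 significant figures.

Total Vd = 1.3 × 81 = 105.3 L
Loading dose = Vd × C = 105.3 × 22.6 = 2380 mg
CL = 86.7 mL/min = 86.7 × 0.06 = 5.202 L/h
Infusion rate = 5.202 L/h × 22.6 mg/L = 117.6 mg/h

(a) 2380 mg; (b) 118 mg/h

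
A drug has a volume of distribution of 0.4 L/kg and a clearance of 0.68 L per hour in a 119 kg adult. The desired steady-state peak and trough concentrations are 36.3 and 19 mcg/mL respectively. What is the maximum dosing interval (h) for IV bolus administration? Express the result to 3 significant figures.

45.3 h

Vd = 0.4 L/kg × 119 kg = 47.60 L
k = CL / Vd = 0.6800 / 47.60 = 0.01429 h⁻¹
Between IV bolus doses, concentration decays as C = C₀·e^(−kτ), so C_peak/C_trough = e^(kτ).
τ_max = ln(C_peak/C_trough) / k = ln(36.3/19) / 0.01429 = 0.6474 / 0.01429 = 45.30 h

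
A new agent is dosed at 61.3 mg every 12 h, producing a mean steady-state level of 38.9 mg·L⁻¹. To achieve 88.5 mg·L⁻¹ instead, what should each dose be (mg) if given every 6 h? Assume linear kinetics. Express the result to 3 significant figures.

69.7 mg

For first-order elimination, Css ∝ F·D/(CL·τ); F and CL are unchanged, so Css ∝ D/τ.
D₂ = D₁ × (Css,target / Css,current) × (τ₂/τ₁) = 61.3 × (88.5/38.9) × (6/12) = 69.73 mg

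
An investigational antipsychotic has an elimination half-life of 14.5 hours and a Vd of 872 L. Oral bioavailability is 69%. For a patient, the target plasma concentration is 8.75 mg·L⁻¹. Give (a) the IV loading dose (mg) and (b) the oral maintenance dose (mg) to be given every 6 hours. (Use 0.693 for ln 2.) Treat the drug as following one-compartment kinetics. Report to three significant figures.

LD = Vd × C = 872.0 × 8.75 = 7630 mg
CL = 0.693 × Vd / t½ = 0.693 × 872.0 / 14.5 = 41.68 L/h
D = CL × Css × τ / F = 41.68 × 8.75 × 6 / 0.69 = 3171 mg

(a) 7630 mg; (b) 3170 mg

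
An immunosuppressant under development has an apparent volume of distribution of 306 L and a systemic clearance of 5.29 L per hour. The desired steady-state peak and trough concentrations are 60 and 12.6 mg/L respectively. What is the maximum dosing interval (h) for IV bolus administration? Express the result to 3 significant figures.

k = CL / Vd = 5.290 / 306.0 = 0.01729 h⁻¹
Between IV bolus doses, concentration decays as C = C₀·e^(−kτ), so C_peak/C_trough = e^(kτ).
τ_max = ln(C_peak/C_trough) / k = ln(60/12.6) / 0.01729 = 1.561 / 0.01729 = 90.28 h

90.3 h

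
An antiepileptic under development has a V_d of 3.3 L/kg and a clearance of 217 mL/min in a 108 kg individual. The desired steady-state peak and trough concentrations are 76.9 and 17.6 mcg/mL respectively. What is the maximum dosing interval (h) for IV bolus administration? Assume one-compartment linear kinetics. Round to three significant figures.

Vd = 3.3 L/kg × 108 kg = 356.4 L
CL = 217 mL/min × 60/1000 = 13.02 L/h
k = CL / Vd = 13.02 / 356.4 = 0.03653 h⁻¹
Between IV bolus doses, concentration decays as C = C₀·e^(−kτ), so C_peak/C_trough = e^(kτ).
τ_max = ln(C_peak/C_trough) / k = ln(76.9/17.6) / 0.03653 = 1.475 / 0.03653 = 40.38 h

40.4 h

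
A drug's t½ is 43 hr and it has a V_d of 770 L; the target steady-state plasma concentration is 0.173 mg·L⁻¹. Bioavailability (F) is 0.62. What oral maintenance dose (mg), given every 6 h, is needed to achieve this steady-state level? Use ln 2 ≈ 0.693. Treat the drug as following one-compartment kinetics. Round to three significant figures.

20.8 mg

k = 0.693/43 = 0.01612 h⁻¹, so CL = k·Vd = 0.01612 × 770.0 = 12.41 L/h
D = CL × Css × τ / F = 12.41 × 0.173 × 6 / 0.62 = 20.78 mg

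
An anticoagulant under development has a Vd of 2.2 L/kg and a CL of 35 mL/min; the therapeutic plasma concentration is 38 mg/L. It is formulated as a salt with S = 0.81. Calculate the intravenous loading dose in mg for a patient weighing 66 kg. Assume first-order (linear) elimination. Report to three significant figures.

Total Vd = 2.2 × 66 = 145.2 L
The loading dose fills Vd to the target concentration.
LD = Vd × C / S = 145.2 × 38.00 / 0.81 = 6812 mg

6810 mg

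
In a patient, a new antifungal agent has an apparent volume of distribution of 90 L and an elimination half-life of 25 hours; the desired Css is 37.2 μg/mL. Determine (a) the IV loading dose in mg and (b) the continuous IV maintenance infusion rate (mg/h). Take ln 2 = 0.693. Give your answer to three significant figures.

LD = Vd × C = 90.00 × 37.2 = 3348 mg
CL = 0.693 × Vd / t½ = 0.693 × 90.00 / 25 = 2.495 L/h
Infusion rate = CL × Css = 2.495 × 37.2 = 92.81 mg/h

(a) 3350 mg; (b) 92.8 mg/h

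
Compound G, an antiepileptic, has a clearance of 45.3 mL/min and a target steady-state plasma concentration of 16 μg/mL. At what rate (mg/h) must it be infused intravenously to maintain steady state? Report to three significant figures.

43.5 mg/h

Convert clearance: 45.3 mL/min × 60 min/h ÷ 1000 mL/L = 2.718 L/h
At steady state, infusion rate equals elimination rate: rate in = CL × Css.
R₀ = 2.718 × 16 = 43.49 mg/h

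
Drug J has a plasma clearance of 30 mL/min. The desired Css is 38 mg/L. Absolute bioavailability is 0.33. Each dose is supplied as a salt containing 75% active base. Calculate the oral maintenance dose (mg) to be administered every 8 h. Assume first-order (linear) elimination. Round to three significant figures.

Convert clearance: 30 mL/min × 60 min/h ÷ 1000 mL/L = 1.800 L/h
D = CL × Css × τ / F / S = 1.800 × 38 × 8 / 0.33 / 0.75 = 2211 mg

2210 mg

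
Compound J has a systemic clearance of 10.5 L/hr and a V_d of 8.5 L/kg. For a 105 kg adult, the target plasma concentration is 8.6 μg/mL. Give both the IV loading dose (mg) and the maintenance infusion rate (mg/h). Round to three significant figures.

Total Vd = 8.5 × 105 = 892.5 L
Loading dose = Vd × C = 892.5 × 8.6 = 7676 mg
Maintenance: replace elimination → rate = CL × Css = 10.50 × 8.6 = 90.30 mg/h

(a) 7680 mg; (b) 90.3 mg/h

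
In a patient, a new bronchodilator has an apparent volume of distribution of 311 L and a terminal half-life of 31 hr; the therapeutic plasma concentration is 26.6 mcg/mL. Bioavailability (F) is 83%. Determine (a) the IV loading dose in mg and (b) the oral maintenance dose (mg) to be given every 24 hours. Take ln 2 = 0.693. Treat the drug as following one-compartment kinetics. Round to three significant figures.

(a) 8270 mg; (b) 5350 mg

LD = Vd × C = 311.0 × 26.6 = 8273 mg
CL = 0.693 × Vd / t½ = 0.693 × 311.0 / 31 = 6.952 L/h
D = CL × Css × τ / F = 6.952 × 26.6 × 24 / 0.83 = 5347 mg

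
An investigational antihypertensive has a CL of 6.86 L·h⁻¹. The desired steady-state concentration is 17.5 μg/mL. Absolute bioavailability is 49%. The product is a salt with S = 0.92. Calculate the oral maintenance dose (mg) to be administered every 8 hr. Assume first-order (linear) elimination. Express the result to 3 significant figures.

D = CL × Css × τ / F / S = 6.860 × 17.5 × 8 / 0.49 / 0.92 = 2130 mg

2130 mg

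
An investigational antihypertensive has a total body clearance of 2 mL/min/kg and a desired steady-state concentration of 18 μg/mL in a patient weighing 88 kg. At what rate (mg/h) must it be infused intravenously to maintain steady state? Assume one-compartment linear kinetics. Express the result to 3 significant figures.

CL = 2 mL/min/kg × 88 kg = 176.0 mL/min = 176.0 × 60/1000 = 10.56 L/h
Rate = CL × Css = 10.56 × 18 = 190.1 mg/h

190 mg/h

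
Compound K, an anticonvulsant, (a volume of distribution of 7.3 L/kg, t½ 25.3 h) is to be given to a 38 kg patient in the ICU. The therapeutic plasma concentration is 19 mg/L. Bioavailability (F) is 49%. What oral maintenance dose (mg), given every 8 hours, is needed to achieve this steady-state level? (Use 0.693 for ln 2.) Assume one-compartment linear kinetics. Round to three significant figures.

Total Vd = 7.3 × 38 = 277.4 L
CL = 0.693 × Vd / t½ = 0.693 × 277.4 / 25.3 = 7.598 L/h
D = CL × Css × τ / F = 7.598 × 19 × 8 / 0.49 = 2357 mg

2360 mg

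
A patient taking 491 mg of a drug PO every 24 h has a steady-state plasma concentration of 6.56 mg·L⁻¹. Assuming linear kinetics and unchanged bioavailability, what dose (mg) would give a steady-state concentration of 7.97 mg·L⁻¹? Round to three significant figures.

With linear kinetics, Css is proportional to dose rate (D/τ) at fixed clearance.
D₂ = D₁ × (Css,target / Css,current) = 491 × 7.97/6.56 = 596.5 mg

597 mg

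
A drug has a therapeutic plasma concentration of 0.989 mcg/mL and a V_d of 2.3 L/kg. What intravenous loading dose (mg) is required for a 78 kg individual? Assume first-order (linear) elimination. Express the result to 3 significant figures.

Total Vd = 2.3 × 78 = 179.4 L
The loading dose fills Vd to the target concentration.
LD = Vd × C = 179.4 × 0.9890 = 177.4 mg

177 mg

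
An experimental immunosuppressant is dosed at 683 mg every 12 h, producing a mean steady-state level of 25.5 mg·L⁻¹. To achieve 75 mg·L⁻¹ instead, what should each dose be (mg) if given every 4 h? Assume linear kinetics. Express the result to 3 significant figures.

With linear kinetics, Css is proportional to dose rate (D/τ) at fixed clearance.
D₂ = D₁ × (Css,target / Css,current) × (τ₂/τ₁) = 683 × (75/25.5) × (4/12) = 669.6 mg

670 mg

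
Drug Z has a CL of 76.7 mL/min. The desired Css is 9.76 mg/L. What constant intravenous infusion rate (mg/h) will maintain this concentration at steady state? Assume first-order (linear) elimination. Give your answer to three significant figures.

CL = 76.7 mL/min = 76.7 × 0.06 = 4.602 L/h
Rate = CL × Css = 4.602 × 9.76 = 44.92 mg/h

44.9 mg/h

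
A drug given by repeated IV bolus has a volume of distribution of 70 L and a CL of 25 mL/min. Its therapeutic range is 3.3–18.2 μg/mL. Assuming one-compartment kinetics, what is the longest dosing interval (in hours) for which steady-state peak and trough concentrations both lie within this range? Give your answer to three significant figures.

CL = 25 mL/min × 60/1000 = 1.500 L/h
k = CL / Vd = 1.500 / 70.00 = 0.02143 h⁻¹
Between IV bolus doses, concentration decays as C = C₀·e^(−kτ), so C_peak/C_trough = e^(kτ).
τ_max = ln(C_peak/C_trough) / k = ln(18.2/3.3) / 0.02143 = 1.707 / 0.02143 = 79.65 h

79.7 h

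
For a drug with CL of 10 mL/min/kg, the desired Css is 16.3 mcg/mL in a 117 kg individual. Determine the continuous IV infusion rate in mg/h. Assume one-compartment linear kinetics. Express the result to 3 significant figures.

CL = 10 mL/min/kg × 117 kg = 1170 mL/min = 1170 × 60/1000 = 70.20 L/h
Infusion rate = CL · Css = 70.20 L/h × 16.3 mg/L = 1144 mg/h

1140 mg/h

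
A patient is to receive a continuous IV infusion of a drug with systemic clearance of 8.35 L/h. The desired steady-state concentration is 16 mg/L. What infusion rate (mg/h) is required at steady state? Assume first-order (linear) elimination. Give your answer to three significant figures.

R₀ = 8.350 × 16 = 133.6 mg/h

134 mg/h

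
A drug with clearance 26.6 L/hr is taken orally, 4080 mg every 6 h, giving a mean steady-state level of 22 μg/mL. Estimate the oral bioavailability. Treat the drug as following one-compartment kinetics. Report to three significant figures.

F·D/τ = CL·Css at steady state → F = CL·Css·τ / D.
F = 26.6 × 22 × 6 / 4080 = 0.861

0.861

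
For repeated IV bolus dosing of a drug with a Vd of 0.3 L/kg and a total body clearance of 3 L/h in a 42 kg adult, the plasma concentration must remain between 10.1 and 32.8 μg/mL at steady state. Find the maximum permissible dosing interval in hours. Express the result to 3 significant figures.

Vd = 0.3 L/kg × 42 kg = 12.60 L
k = CL / Vd = 3.000 / 12.60 = 0.2381 h⁻¹
Between IV bolus doses, concentration decays as C = C₀·e^(−kτ), so C_peak/C_trough = e^(kτ).
τ_max = ln(C_peak/C_trough) / k = ln(32.8/10.1) / 0.2381 = 1.178 / 0.2381 = 4.948 h

4.95 h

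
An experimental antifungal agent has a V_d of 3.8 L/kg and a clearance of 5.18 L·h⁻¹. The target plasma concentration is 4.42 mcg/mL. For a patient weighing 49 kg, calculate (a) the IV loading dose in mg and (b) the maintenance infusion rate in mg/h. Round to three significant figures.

(a) 823 mg; (b) 22.9 mg/h

Total Vd = 3.8 × 49 = 186.2 L
Loading dose = Vd × C = 186.2 × 4.42 = 823.0 mg
Maintenance infusion rate = CL × Css = 5.180 × 4.42 = 22.90 mg/h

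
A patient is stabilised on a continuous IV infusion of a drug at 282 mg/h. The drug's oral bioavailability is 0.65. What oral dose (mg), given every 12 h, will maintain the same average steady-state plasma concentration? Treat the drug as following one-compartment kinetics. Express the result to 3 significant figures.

To maintain the same Css, the systemic dosing rate must be unchanged: F·D/τ = infusion rate.
D = rate × τ / F = 282 × 12 / 0.65 = 5206 mg

5210 mg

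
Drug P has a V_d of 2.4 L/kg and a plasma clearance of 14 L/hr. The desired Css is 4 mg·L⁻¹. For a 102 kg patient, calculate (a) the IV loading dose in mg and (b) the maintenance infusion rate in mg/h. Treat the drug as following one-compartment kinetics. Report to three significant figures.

Vd(total) = 102 kg × 2.4 L/kg = 244.8 L
Loading: fill Vd to C_target → 244.8 L × 4 mg/L = 979.2 mg
Maintenance: replace elimination → rate = CL × Css = 14.00 × 4 = 56.00 mg/h

(a) 979 mg; (b) 56.0 mg/h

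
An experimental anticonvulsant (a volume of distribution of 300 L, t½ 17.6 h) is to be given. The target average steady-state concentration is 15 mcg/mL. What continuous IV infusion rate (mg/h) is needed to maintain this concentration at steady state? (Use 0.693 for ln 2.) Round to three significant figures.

CL = 0.693 × Vd / t½ = 0.693 × 300.0 / 17.6 = 11.81 L/h
Infusion rate = CL × Css = 11.81 × 15 = 177.2 mg/h

177 mg/h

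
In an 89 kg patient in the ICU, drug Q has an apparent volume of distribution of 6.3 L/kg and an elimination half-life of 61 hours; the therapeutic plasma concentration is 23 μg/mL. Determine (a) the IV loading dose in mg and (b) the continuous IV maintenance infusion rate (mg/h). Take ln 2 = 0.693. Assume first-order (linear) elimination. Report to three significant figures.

Vd(total) = 89 kg × 6.3 L/kg = 560.7 L
LD = Vd × C = 560.7 × 23 = 12900 mg
CL = 0.693 × Vd / t½ = 0.693 × 560.7 / 61 = 6.370 L/h
Infusion rate = CL × Css = 6.370 × 23 = 146.5 mg/h

(a) 12900 mg; (b) 147 mg/h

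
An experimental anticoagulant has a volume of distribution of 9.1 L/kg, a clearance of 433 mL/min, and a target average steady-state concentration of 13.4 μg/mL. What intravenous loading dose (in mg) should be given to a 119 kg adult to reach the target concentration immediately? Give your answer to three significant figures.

14500 mg

Vd = 9.1 L/kg × 119 kg = 1083 L
LD = Vd × C = 1083 × 13.40 = 14510 mg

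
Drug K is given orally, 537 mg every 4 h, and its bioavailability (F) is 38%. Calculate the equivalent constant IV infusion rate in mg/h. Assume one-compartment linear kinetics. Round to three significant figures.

Equivalent systemic input: infusion rate = F·D/τ.
Rate = 0.38 × 537 / 4 = 51.02 mg/h

51.0 mg/h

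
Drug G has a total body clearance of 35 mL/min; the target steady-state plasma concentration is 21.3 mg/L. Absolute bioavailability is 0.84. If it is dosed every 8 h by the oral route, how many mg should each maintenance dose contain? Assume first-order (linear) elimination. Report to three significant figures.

Convert clearance: 35 mL/min × 60 min/h ÷ 1000 mL/L = 2.100 L/h
At steady state, dose per interval replaces the amount cleared in that interval: F·D/τ = CL·Css.
D = CL × Css × τ / F = 2.100 × 21.3 × 8 / 0.84 = 426.0 mg

426 mg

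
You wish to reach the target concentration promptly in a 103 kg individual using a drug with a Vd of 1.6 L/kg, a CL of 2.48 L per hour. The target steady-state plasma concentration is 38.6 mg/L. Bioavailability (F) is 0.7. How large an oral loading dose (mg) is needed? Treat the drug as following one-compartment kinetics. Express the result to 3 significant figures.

9090 mg

Vd = 1.6 L/kg × 103 kg = 164.8 L
Loading dose depends on Vd (not clearance): it fills the distribution volume.
LD = Vd × C / F = 164.8 × 38.60 / 0.7 = 9088 mg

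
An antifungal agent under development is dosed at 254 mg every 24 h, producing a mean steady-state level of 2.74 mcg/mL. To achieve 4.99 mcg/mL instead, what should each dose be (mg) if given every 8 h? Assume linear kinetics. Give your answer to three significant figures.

154 mg

With linear kinetics, Css is proportional to dose rate (D/τ) at fixed clearance.
D₂ = D₁ × (Css,target / Css,current) × (τ₂/τ₁) = 254 × (4.99/2.74) × (8/24) = 154.2 mg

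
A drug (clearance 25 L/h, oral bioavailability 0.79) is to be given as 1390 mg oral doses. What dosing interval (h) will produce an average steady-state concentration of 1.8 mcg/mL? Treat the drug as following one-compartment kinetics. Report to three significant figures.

F·D/τ = CL·Css → τ = F·D / (CL·Css).
τ = 0.79 × 1390 / (25 × 1.8) = 24.40 h

24.4 h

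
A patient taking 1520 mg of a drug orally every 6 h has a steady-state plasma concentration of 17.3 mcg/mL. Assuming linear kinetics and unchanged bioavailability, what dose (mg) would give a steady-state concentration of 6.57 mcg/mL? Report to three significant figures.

For first-order elimination, Css ∝ F·D/(CL·τ); F and CL are unchanged, so Css ∝ D/τ.
D₂ = D₁ × (Css,target / Css,current) = 1520 × 6.57/17.3 = 577.2 mg

577 mg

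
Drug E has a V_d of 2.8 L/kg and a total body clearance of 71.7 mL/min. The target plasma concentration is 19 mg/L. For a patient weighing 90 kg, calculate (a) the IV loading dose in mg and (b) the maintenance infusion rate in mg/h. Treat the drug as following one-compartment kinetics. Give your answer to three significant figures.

(a) 4790 mg; (b) 81.7 mg/h

Total Vd = 2.8 × 90 = 252.0 L
LD = Vd · C_target = 252.0 × 19 = 4788 mg
CL = 71.7 mL/min × 60/1000 = 4.302 L/h
Maintenance: replace elimination → rate = CL × Css = 4.302 × 19 = 81.74 mg/h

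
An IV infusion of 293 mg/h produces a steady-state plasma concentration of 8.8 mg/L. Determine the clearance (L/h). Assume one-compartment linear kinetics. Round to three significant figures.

33.3 L/h

At steady state, infusion rate = CL × Css, so CL = rate / Css.
CL = 293 / 8.8 = 33.30 L/h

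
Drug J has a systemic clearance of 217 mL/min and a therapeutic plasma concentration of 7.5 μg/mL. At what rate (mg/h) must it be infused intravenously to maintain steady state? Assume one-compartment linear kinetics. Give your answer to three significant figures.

97.7 mg/h

CL = 217 mL/min = 217 × 0.06 = 13.02 L/h
At steady state, infusion rate equals elimination rate: rate in = CL × Css.
R₀ = 13.02 × 7.5 = 97.65 mg/h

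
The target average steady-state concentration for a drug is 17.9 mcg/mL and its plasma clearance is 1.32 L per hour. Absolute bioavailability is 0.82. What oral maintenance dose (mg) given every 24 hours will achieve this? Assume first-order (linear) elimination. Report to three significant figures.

D = CL × Css × τ / F = 1.320 × 17.9 × 24 / 0.82 = 691.6 mg

692 mg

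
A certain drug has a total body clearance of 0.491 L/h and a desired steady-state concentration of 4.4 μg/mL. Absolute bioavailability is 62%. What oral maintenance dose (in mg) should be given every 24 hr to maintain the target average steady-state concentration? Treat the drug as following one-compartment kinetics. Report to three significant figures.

D = CL × Css × τ / F = 0.4910 × 4.4 × 24 / 0.62 = 83.63 mg

83.6 mg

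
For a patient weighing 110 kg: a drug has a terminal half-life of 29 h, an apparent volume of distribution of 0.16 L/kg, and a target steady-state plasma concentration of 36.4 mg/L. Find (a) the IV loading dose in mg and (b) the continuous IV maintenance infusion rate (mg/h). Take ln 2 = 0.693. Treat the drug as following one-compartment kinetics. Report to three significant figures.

(a) 641 mg; (b) 15.3 mg/h

Vd = 0.16 L/kg × 110 kg = 17.60 L
LD = Vd × C = 17.60 × 36.4 = 640.6 mg
CL = 0.693 × Vd / t½ = 0.693 × 17.60 / 29 = 0.4206 L/h
Infusion rate = CL × Css = 0.4206 × 36.4 = 15.31 mg/h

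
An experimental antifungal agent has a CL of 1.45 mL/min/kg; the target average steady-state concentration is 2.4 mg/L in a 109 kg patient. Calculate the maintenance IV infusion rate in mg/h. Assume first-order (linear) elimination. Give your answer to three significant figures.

22.8 mg/h

CL = 1.45 mL/min/kg × 109 kg = 158.1 mL/min = 158.1 × 60/1000 = 9.486 L/h
At steady state, infusion rate equals elimination rate: rate in = CL × Css.
Rate = CL × Css = 9.486 × 2.4 = 22.77 mg/h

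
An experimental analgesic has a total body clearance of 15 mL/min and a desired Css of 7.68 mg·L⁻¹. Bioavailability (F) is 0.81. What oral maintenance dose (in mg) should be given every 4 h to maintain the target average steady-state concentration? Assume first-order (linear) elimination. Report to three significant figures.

Convert clearance: 15 mL/min × 60 min/h ÷ 1000 mL/L = 0.9000 L/h
D = CL × Css × τ / F = 0.9000 × 7.68 × 4 / 0.81 = 34.13 mg

34.1 mg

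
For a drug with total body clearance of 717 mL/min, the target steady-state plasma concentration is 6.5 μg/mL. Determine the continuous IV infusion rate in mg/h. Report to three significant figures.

CL = 717 mL/min = 717 × 0.06 = 43.02 L/h
Infusion rate = CL · Css = 43.02 L/h × 6.5 mg/L = 279.6 mg/h

280 mg/h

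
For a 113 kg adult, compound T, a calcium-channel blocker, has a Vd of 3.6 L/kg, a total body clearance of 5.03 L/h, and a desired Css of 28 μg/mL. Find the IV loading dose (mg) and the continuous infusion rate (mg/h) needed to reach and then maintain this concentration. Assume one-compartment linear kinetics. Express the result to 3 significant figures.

Vd(total) = 113 kg × 3.6 L/kg = 406.8 L
LD = Vd · C_target = 406.8 × 28 = 11390 mg
Maintenance: replace elimination → rate = CL × Css = 5.030 × 28 = 140.8 mg/h

(a) 11400 mg; (b) 141 mg/h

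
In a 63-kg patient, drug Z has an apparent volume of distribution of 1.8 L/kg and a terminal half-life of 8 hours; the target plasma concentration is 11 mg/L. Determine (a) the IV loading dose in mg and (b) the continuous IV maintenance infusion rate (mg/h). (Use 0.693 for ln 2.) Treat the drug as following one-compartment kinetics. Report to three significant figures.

(a) 1250 mg; (b) 108 mg/h

Vd(total) = 63 kg × 1.8 L/kg = 113.4 L
LD = Vd × C = 113.4 × 11 = 1247 mg
CL = 0.693 × Vd / t½ = 0.693 × 113.4 / 8 = 9.823 L/h
Infusion rate = CL × Css = 9.823 × 11 = 108.1 mg/h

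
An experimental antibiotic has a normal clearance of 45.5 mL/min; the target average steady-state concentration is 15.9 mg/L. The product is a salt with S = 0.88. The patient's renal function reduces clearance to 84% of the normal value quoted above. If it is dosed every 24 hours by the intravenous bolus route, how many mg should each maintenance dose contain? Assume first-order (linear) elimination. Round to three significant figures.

CL = 45.5 mL/min × 60/1000 = 2.730 L/h
Patient clearance = 0.84 × 2.730 = 2.293 L/h
D = CL × Css × τ / S = 2.293 × 15.9 × 24 / 0.88 = 994.3 mg

994 mg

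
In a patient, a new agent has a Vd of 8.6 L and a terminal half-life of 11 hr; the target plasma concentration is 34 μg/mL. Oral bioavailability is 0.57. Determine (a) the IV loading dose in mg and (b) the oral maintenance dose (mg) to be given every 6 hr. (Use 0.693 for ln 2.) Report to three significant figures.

(a) 292 mg; (b) 194 mg

LD = Vd × C = 8.600 × 34 = 292.4 mg
CL = 0.693 × Vd / t½ = 0.693 × 8.600 / 11 = 0.5418 L/h
D = CL × Css × τ / F = 0.5418 × 34 × 6 / 0.57 = 193.9 mg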